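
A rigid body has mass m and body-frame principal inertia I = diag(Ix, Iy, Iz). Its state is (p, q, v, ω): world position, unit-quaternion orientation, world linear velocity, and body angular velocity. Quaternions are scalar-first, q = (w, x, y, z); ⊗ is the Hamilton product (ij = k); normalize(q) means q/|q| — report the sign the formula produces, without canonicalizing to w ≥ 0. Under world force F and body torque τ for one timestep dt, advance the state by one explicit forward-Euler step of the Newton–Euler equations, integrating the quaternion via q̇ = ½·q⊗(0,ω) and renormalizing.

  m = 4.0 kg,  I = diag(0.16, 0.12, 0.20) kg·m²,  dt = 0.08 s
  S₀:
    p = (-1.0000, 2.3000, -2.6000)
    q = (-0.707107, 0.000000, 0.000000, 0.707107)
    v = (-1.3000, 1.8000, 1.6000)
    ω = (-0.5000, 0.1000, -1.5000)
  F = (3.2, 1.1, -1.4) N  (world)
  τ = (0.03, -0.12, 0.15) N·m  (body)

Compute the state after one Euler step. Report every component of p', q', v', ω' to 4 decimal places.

p' = p + v·dt = (-1.1040, 2.4440, -2.4720)
v' = v + a·dt = (-1.2360, 1.8220, 1.5720)
precession coupling ω×(Iω) = (-0.0120, -0.0300, 0.0020)
(τ − ω×Iω)/I = (0.2625, -0.7500, 0.7400)
ω + α·dt = (-0.4790, 0.0400, -1.4408)
2q̇ = q⊗(0,ω) = (1.0606605, 0.2828428, -0.4242642, 1.0606605)
q' = normalize(q + ½dt·q⊗(0,ω)) = (-0.6633, 0.0113, -0.0169, 0.7480)

p' = (-1.1040, 2.4440, -2.4720)
q' = (-0.6633, 0.0113, -0.0169, 0.7480)
v' = (-1.2360, 1.8220, 1.5720)
ω' = (-0.4790, 0.0400, -1.4408)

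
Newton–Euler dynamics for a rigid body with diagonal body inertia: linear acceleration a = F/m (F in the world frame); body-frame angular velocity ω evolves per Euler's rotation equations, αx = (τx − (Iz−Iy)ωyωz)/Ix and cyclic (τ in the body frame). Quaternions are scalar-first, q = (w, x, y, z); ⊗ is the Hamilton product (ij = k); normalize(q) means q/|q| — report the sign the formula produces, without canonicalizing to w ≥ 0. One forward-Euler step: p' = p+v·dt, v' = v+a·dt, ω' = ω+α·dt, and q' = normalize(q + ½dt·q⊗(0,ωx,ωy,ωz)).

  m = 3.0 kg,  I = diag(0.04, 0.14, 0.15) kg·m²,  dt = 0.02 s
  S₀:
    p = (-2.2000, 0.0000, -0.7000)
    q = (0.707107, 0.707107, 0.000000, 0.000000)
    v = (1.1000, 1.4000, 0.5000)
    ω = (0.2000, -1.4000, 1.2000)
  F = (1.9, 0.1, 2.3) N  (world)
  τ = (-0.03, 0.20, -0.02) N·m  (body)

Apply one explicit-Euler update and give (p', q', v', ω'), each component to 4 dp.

linear accel F/m = (0.6333, 0.0333, 0.7667)
p' = p + v·dt = (-2.1780, 0.0280, -0.6900)
v + (F/m)dt = (1.1127, 1.4007, 0.5153)
α = I⁻¹(τ − ω×Iω) = (-0.3300, 1.6171, 0.0533)
ω + α·dt = (0.1934, -1.3677, 1.2011)
2q̇ = q⊗(0,ω) = (-0.1414214, 0.1414214, -1.8384782, -0.1414214)
q + ½dt·q⊗(0,ω), renormalized = (0.7056, 0.7084, -0.0184, -0.0014)

p' = (-2.1780, 0.0280, -0.6900)
q' = (0.7056, 0.7084, -0.0184, -0.0014)
v' = (1.1127, 1.4007, 0.5153)
ω' = (0.1934, -1.3677, 1.2011)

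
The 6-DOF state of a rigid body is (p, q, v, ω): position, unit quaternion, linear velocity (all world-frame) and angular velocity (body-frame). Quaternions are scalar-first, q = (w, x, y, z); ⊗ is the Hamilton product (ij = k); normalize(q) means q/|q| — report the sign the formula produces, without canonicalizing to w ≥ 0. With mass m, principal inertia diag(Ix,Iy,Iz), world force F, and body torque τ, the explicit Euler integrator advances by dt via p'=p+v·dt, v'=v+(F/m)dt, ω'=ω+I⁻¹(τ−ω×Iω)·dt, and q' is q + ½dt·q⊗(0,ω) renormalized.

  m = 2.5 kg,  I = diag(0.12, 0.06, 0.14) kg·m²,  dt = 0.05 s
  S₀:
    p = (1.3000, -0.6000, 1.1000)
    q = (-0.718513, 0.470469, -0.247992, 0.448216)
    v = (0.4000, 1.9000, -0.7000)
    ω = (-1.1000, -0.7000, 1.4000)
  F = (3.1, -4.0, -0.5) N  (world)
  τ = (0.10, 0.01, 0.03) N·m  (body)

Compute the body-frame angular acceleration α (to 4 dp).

ω×(Iω) gyroscopic = (-0.0784, 0.0308, -0.0462)
angular accel α = (1.4867, -0.3467, 0.5443)

α = (1.4867, -0.3467, 0.5443)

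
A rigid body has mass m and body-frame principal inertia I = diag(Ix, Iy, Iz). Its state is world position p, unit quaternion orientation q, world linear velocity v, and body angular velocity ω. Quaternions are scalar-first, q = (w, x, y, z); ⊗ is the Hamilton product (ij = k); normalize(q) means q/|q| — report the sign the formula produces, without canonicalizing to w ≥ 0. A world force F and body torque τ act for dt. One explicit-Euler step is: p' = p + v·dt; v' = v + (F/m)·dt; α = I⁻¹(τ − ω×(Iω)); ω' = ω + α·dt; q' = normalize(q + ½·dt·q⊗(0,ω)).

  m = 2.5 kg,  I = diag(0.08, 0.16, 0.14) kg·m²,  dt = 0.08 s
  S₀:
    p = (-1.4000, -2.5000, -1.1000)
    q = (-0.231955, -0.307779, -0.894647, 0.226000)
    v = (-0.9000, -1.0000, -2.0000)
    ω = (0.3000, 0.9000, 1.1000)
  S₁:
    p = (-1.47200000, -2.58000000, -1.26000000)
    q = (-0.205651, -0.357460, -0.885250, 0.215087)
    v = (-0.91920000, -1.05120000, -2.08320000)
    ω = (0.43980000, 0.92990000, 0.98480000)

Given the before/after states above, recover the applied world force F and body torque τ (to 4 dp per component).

ω₁ − ω₀ = (0.13980000, 0.02990000, -0.11520000)
gyro term ω₀×Iω₀ = (-0.0198, -0.0198, 0.0216)
applied torque τ = (0.1200, 0.0400, -0.1800)
Δv = v₁−v₀ = (-0.01920000, -0.05120000, -0.08320000)
applied force F = (-0.6000, -1.6000, -2.6000)

F = (-0.6000, -1.6000, -2.6000)
τ = (0.1200, 0.0400, -0.1800)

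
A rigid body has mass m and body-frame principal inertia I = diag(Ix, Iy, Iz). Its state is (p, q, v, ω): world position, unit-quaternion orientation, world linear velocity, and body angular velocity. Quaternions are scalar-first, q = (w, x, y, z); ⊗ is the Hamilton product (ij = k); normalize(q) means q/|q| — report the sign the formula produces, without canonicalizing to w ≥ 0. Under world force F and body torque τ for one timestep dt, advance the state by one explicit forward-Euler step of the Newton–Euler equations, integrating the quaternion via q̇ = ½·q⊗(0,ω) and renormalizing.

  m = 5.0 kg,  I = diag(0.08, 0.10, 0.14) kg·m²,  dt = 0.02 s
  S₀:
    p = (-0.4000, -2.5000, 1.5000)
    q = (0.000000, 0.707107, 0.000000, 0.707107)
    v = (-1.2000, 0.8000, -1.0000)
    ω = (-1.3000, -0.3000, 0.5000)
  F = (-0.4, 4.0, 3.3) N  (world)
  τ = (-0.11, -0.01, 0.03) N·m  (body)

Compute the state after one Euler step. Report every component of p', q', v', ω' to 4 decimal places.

p' = (-0.4240, -2.4840, 1.4800)
q' = (0.0057, 0.7092, -0.0127, 0.7049)
v' = (-1.2016, 0.8160, -0.9868)
ω' = (-1.3260, -0.3098, 0.5032)

(τ − ω×Iω)/I = (-1.3000, -0.4900, 0.1586)
new body rate ω' = (-1.3260, -0.3098, 0.5032)
q⊗(0,ω) = (0.5656856, 0.2121321, -1.2727926, -0.2121321)
updated quaternion q' = (0.0057, 0.7092, -0.0127, 0.7049)
a = F/m = (-0.0800, 0.8000, 0.6600)
p' = p + v·dt = (-0.4240, -2.4840, 1.4800)
v + (F/m)dt = (-1.2016, 0.8160, -0.9868)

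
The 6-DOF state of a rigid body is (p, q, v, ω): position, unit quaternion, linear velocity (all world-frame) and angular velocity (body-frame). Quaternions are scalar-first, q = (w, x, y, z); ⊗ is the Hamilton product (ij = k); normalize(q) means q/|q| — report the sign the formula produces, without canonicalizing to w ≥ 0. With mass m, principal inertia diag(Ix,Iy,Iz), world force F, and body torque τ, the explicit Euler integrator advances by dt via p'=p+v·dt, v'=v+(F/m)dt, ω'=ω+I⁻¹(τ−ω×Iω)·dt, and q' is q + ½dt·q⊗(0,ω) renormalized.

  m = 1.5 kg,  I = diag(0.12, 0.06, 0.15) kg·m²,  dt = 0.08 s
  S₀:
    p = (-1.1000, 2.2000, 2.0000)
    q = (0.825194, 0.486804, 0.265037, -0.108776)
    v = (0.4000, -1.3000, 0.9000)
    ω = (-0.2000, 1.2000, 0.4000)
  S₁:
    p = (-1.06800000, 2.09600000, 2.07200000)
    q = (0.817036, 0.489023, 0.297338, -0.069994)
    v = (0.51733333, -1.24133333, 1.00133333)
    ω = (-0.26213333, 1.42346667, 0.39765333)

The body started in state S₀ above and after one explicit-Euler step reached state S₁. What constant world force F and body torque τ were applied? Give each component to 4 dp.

rate change Δω = (-0.06213333, 0.22346667, -0.00234667)
applied torque τ = (-0.0500, 0.1700, 0.0100)
v₁ − v₀ = (0.11733333, 0.05866667, 0.10133333)
m·(v₁−v₀)/dt = (2.2000, 1.1000, 1.9000)

F = (2.2000, 1.1000, 1.9000)
τ = (-0.0500, 0.1700, 0.0100)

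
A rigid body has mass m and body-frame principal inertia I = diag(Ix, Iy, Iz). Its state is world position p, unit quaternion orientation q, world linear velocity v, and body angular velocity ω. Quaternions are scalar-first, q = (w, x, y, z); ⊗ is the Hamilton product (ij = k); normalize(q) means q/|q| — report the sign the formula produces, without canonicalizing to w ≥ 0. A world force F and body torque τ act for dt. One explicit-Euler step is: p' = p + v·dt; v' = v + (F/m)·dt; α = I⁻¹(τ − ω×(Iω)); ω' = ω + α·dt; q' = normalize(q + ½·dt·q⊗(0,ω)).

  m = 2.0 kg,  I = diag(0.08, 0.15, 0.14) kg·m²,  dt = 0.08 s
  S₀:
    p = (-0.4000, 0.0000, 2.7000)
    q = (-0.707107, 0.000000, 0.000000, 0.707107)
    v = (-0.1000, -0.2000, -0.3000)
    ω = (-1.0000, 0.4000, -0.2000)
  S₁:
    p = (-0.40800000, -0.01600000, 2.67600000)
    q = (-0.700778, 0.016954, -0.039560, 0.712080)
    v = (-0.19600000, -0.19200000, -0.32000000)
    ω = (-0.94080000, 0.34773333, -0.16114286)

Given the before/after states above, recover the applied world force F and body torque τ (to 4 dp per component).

F = (-2.4000, 0.2000, -0.5000)
τ = (0.0600, -0.1100, 0.0400)

v₁ − v₀ = (-0.09600000, 0.00800000, -0.02000000)
F = m·Δv/dt = (-2.4000, 0.2000, -0.5000)
rate change Δω = (0.05920000, -0.05226667, 0.03885714)
gyro term ω₀×Iω₀ = (0.0008, -0.0120, -0.0280)
applied torque τ = (0.0600, -0.1100, 0.0400)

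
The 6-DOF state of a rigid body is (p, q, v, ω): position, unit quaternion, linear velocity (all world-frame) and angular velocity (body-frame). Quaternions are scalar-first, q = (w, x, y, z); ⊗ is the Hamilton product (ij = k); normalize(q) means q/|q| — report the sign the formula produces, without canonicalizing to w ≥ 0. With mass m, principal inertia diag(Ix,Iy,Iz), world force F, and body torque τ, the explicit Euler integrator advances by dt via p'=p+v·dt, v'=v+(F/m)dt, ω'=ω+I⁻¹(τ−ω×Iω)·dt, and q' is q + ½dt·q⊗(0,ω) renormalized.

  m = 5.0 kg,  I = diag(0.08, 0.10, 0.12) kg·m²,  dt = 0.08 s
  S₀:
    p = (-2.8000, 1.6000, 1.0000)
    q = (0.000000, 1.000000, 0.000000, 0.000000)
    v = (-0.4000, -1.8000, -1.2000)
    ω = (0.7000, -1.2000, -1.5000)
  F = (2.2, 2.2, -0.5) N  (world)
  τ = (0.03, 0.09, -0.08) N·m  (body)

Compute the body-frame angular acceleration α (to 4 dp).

α = (-0.0750, 0.4800, -0.5267)

gyro term ω×Iω = (0.0360, 0.0420, -0.0168)
(τ − ω×Iω)/I = (-0.0750, 0.4800, -0.5267)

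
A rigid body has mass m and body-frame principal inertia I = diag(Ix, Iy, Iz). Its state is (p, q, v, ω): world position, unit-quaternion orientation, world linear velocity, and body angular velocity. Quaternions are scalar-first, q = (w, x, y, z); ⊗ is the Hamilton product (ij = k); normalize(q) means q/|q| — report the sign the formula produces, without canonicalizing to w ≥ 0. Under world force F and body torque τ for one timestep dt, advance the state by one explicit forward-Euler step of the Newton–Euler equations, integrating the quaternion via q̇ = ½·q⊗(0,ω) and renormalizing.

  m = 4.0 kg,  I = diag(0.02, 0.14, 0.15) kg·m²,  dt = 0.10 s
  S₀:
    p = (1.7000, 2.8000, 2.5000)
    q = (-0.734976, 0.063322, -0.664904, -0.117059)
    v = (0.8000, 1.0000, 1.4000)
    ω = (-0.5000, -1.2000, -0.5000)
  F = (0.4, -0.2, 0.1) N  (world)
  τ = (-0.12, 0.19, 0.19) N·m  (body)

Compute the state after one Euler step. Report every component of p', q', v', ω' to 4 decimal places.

p' = (1.7800, 2.9000, 2.6400)
q' = (-0.7743, 0.0911, -0.6148, -0.1188)
v' = (0.8100, 0.9950, 1.4025)
ω' = (-1.1300, -1.0411, -0.4213)

precession coupling ω×(Iω) = (0.0060, -0.0325, 0.0720)
(τ − ω×Iω)/I = (-6.3000, 1.5893, 0.7867)
new body rate ω' = (-1.1300, -1.0411, -0.4213)
2q̇ = q⊗(0,ω) = (-0.8247533, 0.5594692, 0.9721617, -0.0409504)
q + ½dt·q⊗(0,ω), renormalized = (-0.7743, 0.0911, -0.6148, -0.1188)
a = F/m = (0.1000, -0.0500, 0.0250)
p' = p + v·dt = (1.7800, 2.9000, 2.6400)
new velocity v' = (0.8100, 0.9950, 1.4025)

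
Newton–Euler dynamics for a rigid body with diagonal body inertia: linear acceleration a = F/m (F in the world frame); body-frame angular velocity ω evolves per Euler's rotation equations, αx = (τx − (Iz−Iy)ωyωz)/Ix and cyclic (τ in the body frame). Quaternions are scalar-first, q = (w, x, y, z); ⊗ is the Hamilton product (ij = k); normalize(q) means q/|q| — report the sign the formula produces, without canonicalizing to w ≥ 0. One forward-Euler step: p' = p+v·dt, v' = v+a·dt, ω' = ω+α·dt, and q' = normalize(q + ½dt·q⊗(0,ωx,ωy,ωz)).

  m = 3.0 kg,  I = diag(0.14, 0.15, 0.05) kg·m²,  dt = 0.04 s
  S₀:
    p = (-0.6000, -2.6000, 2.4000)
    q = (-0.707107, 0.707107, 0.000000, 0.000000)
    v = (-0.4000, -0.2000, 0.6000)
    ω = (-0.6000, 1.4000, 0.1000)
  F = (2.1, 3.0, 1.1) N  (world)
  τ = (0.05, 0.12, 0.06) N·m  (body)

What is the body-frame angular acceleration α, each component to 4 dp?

ω×(Iω) gyroscopic = (-0.0140, -0.0054, -0.0084)
(τ − ω×Iω)/I = (0.4571, 0.8360, 1.3680)

α = (0.4571, 0.8360, 1.3680)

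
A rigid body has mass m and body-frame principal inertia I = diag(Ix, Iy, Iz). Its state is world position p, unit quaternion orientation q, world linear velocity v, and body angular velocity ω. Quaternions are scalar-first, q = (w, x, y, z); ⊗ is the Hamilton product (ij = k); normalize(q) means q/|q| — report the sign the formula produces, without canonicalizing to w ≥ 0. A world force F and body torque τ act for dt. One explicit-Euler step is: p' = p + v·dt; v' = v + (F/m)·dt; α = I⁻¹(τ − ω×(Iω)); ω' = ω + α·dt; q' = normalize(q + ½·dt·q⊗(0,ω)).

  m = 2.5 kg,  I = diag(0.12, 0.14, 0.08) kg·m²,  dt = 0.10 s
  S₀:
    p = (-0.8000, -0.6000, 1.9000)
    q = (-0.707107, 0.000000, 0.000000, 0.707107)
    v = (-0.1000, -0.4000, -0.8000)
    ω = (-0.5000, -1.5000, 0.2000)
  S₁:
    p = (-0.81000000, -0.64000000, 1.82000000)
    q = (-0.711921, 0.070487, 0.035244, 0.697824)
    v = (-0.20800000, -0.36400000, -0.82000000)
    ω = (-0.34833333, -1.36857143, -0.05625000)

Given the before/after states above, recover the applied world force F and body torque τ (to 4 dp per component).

Δv = v₁−v₀ = (-0.10800000, 0.03600000, -0.02000000)
applied force F = (-2.7000, 0.9000, -0.5000)
ω₁ − ω₀ = (0.15166667, 0.13142857, -0.25625000)
ω₀×(Iω₀) = (0.0180, -0.0040, 0.0150)
I·α + gyro = (0.2000, 0.1800, -0.1900)

F = (-2.7000, 0.9000, -0.5000)
τ = (0.2000, 0.1800, -0.1900)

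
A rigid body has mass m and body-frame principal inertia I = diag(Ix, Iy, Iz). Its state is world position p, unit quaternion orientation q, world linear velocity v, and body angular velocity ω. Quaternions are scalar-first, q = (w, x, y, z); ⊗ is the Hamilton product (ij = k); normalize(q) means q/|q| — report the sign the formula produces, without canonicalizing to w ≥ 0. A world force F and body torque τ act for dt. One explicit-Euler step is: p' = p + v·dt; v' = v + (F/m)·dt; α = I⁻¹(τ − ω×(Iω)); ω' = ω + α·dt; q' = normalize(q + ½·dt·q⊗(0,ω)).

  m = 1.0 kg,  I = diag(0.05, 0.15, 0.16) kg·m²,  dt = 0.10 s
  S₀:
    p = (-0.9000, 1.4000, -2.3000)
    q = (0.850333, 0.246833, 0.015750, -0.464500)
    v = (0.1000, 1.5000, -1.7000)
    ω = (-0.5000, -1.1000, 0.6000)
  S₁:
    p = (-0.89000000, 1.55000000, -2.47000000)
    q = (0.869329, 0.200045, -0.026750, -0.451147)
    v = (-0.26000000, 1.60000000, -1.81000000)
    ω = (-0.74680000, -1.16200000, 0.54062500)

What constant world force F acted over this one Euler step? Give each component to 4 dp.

velocity change Δv = (-0.36000000, 0.10000000, -0.11000000)
m·(v₁−v₀)/dt = (-3.6000, 1.0000, -1.1000)

F = (-3.6000, 1.0000, -1.1000)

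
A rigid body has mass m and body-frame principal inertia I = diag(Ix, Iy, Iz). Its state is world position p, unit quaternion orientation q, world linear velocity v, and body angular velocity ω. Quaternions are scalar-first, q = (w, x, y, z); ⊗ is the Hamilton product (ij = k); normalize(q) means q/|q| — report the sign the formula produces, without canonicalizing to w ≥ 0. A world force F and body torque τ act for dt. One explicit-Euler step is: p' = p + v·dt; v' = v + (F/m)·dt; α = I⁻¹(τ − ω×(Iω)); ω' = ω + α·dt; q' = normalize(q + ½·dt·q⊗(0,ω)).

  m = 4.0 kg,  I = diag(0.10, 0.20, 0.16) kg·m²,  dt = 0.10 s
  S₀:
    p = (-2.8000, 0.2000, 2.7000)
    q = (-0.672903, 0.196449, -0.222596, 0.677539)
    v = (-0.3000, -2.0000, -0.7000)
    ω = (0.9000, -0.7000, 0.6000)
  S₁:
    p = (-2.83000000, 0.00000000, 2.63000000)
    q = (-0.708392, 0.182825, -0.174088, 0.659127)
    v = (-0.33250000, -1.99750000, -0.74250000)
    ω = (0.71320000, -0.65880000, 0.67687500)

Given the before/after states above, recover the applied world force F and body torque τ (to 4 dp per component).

rate change Δω = (-0.18680000, 0.04120000, 0.07687500)
ω₀×(Iω₀) = (0.0168, -0.0324, -0.0630)
I·α + gyro = (-0.1700, 0.0500, 0.0600)
Δv = v₁−v₀ = (-0.03250000, 0.00250000, -0.04250000)
m·(v₁−v₀)/dt = (-1.3000, 0.1000, -1.7000)

F = (-1.3000, 0.1000, -1.7000)
τ = (-0.1700, 0.0500, 0.0600)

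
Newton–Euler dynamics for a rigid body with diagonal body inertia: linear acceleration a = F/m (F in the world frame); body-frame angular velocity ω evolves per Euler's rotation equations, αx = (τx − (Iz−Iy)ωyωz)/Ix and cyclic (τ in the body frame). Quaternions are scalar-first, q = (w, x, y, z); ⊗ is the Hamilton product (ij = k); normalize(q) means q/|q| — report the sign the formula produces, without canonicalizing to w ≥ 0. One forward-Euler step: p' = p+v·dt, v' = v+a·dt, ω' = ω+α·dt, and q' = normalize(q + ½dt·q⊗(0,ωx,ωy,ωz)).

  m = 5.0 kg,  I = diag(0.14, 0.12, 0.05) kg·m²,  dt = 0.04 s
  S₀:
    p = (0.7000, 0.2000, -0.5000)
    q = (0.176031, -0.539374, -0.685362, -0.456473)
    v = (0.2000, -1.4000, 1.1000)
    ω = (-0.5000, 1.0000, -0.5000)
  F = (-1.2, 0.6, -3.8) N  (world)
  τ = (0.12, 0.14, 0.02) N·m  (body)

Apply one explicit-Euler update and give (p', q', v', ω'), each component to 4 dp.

p' = (0.7080, 0.1440, -0.4560)
q' = (0.1797, -0.5250, -0.6825, -0.4757)
v' = (0.1904, -1.3952, 1.0696)
ω' = (-0.4757, 1.0392, -0.4920)

a = F/m = (-0.2400, 0.1200, -0.7600)
p + v·dt = (0.7080, 0.1440, -0.4560)
v' = v + a·dt = (0.1904, -1.3952, 1.0696)
gyro term ω×Iω = (0.0350, 0.0225, 0.0100)
(τ − ω×Iω)/I = (0.6071, 0.9792, 0.2000)
ω' = ω + α·dt = (-0.4757, 1.0392, -0.4920)
Hamilton product q⊗(0,ω) = (0.1874385, 0.7111385, 0.1345805, -0.9700705)
updated quaternion q' = (0.1797, -0.5250, -0.6825, -0.4757)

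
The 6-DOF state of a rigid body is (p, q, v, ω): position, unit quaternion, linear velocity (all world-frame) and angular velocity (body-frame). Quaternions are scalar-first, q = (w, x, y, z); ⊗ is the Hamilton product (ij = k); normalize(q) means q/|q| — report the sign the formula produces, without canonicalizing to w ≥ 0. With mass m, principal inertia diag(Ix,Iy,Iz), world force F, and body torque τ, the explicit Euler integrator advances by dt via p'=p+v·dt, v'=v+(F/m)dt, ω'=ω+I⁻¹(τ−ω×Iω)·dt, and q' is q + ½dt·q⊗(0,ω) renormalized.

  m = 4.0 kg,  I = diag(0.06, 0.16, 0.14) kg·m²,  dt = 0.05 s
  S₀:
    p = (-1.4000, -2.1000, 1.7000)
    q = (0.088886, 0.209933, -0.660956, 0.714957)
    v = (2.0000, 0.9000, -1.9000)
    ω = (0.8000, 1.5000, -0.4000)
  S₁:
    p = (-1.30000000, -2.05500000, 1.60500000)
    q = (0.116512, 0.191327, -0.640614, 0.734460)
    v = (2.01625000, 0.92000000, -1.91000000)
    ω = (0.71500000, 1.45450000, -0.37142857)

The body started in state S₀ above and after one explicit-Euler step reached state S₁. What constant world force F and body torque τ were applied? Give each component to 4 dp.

velocity change Δv = (0.01625000, 0.02000000, -0.01000000)
applied force F = (1.3000, 1.6000, -0.8000)
Δω = ω₁−ω₀ = (-0.08500000, -0.04550000, 0.02857143)
ω₀×(Iω₀) = (0.0120, 0.0256, 0.1200)
τ = I·(Δω/dt) + ω₀×(Iω₀) = (-0.0900, -0.1200, 0.2000)

F = (1.3000, 1.6000, -0.8000)
τ = (-0.0900, -0.1200, 0.2000)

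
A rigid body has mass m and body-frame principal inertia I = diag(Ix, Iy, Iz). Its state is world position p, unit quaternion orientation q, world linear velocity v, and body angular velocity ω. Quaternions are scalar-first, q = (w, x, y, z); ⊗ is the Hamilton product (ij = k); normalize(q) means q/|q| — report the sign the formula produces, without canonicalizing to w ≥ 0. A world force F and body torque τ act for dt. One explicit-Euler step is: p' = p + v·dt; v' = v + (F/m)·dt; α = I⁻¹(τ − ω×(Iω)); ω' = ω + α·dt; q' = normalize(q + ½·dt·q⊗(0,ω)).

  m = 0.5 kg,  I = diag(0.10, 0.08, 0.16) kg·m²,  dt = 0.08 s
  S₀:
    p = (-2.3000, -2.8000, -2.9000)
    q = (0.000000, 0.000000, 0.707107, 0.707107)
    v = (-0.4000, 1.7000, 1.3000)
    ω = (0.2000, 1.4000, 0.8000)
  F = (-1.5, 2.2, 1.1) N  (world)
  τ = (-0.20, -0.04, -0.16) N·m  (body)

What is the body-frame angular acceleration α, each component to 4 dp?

precession coupling ω×(Iω) = (0.0896, -0.0096, -0.0056)
α = I⁻¹(τ − ω×Iω) = (-2.8960, -0.3800, -0.9650)

α = (-2.8960, -0.3800, -0.9650)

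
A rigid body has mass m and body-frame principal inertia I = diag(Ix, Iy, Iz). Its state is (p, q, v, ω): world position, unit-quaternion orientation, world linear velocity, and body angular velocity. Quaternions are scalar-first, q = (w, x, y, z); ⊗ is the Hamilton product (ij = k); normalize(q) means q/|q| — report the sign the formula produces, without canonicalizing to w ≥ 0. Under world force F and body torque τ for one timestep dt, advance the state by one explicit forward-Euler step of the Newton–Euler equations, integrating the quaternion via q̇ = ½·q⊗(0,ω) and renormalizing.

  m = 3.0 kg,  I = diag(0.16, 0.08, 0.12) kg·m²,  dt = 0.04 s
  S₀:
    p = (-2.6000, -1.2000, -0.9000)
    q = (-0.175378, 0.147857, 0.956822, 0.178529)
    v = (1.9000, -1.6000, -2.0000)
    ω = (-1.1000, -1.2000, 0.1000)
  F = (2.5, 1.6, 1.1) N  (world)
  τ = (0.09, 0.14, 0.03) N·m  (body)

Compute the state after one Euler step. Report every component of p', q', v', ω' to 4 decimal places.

p' = (-2.5240, -1.2640, -0.9800)
q' = (-0.1494, 0.1578, 0.9563, 0.1956)
v' = (1.9333, -1.5787, -1.9853)
ω' = (-1.0763, -1.1278, 0.1452)

a = (0.8333, 0.5333, 0.3667)
new position p' = (-2.5240, -1.2640, -0.9800)
v + (F/m)dt = (1.9333, -1.5787, -1.9853)
α = I⁻¹(τ − ω×Iω) = (0.5925, 1.8050, 1.1300)
new body rate ω' = (-1.0763, -1.1278, 0.1452)
q⊗(0,ω) = (1.2929762, 0.5028328, -0.0007140, 0.8575380)
updated quaternion q' = (-0.1494, 0.1578, 0.9563, 0.1956)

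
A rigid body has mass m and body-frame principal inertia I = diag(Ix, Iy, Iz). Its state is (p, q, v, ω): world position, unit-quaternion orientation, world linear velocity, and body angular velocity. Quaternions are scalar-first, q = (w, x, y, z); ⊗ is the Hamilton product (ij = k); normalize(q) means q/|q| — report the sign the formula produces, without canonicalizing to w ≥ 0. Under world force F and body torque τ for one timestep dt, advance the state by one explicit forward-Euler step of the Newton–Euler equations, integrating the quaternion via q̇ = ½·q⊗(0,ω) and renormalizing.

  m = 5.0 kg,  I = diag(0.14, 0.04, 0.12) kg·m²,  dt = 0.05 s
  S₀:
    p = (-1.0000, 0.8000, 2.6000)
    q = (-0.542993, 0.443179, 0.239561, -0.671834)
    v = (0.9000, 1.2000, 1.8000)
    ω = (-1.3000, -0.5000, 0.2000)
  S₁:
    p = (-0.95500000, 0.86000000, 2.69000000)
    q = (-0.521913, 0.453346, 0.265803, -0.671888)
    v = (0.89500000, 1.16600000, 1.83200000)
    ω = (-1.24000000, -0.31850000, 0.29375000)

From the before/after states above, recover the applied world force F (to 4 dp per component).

F = (-0.5000, -3.4000, 3.2000)

v₁ − v₀ = (-0.00500000, -0.03400000, 0.03200000)
F = m·Δv/dt = (-0.5000, -3.4000, 3.2000)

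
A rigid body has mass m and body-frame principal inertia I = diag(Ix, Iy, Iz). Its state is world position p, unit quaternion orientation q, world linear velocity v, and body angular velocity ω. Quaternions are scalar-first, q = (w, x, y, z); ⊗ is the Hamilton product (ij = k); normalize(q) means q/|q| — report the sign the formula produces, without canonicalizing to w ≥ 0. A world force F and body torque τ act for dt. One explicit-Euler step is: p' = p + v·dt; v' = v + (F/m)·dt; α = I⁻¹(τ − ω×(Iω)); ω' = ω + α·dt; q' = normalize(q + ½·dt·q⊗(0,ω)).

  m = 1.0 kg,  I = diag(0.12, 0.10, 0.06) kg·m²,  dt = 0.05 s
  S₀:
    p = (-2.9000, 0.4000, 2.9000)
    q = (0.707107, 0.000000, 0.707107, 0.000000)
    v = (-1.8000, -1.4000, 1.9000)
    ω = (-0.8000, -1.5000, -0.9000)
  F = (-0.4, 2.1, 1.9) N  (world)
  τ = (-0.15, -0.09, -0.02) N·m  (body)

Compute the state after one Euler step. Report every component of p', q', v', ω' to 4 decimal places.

p' = (-2.9900, 0.3300, 2.9950)
q' = (0.7328, -0.0300, 0.6798, -0.0018)
v' = (-1.8200, -1.2950, 1.9950)
ω' = (-0.8400, -1.5666, -0.8967)

gyro term ω×Iω = (-0.0540, 0.0432, -0.0240)
(τ − ω×Iω)/I = (-0.8000, -1.3320, 0.0667)
ω + α·dt = (-0.8400, -1.5666, -0.8967)
Hamilton product q⊗(0,ω) = (1.0606605, -1.2020819, -1.0606605, -0.0707107)
updated quaternion q' = (0.7328, -0.0300, 0.6798, -0.0018)
new position p' = (-2.9900, 0.3300, 2.9950)
v + (F/m)dt = (-1.8200, -1.2950, 1.9950)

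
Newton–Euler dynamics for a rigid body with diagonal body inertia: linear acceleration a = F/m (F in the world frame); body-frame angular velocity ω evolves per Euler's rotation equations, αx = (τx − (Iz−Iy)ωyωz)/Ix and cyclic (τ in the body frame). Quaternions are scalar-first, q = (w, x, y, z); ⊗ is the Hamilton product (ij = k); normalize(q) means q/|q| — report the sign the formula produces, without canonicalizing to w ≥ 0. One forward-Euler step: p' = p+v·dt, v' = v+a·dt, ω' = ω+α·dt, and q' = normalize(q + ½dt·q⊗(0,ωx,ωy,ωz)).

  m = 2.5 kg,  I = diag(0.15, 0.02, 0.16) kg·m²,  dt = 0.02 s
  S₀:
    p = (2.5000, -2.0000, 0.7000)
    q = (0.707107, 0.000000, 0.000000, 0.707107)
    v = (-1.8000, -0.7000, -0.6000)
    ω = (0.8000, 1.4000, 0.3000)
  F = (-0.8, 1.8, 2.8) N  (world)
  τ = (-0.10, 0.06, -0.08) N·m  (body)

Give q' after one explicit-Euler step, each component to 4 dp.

q' = (0.7049, -0.0042, 0.0156, 0.7091)

Hamilton product q⊗(0,ω) = (-0.2121321, -0.4242642, 1.5556354, 0.2121321)
q' = normalize(q + ½dt·q⊗(0,ω)) = (0.7049, -0.0042, 0.0156, 0.7091)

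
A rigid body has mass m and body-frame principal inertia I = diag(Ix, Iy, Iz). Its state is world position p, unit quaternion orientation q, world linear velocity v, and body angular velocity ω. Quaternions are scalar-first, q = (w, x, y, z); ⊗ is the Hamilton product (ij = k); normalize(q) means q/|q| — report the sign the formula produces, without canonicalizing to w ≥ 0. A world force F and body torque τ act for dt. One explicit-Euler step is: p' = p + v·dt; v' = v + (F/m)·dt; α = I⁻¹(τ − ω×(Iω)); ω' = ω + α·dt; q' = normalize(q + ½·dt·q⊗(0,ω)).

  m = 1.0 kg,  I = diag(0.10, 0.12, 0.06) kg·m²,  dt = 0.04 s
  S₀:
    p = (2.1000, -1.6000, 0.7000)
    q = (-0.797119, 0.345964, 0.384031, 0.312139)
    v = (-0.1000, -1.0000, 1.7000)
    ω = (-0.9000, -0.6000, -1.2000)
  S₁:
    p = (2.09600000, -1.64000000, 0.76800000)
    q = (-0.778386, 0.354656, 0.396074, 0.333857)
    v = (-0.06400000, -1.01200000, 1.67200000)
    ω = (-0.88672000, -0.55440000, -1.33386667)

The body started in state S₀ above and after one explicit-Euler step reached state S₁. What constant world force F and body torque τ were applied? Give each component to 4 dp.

F = (0.9000, -0.3000, -0.7000)
τ = (-0.0100, 0.1800, -0.1900)

Δv = v₁−v₀ = (0.03600000, -0.01200000, -0.02800000)
m·(v₁−v₀)/dt = (0.9000, -0.3000, -0.7000)
ω₁ − ω₀ = (0.01328000, 0.04560000, -0.13386667)
precession coupling = (-0.0432, 0.0432, 0.0108)
τ = I·(Δω/dt) + ω₀×(Iω₀) = (-0.0100, 0.1800, -0.1900)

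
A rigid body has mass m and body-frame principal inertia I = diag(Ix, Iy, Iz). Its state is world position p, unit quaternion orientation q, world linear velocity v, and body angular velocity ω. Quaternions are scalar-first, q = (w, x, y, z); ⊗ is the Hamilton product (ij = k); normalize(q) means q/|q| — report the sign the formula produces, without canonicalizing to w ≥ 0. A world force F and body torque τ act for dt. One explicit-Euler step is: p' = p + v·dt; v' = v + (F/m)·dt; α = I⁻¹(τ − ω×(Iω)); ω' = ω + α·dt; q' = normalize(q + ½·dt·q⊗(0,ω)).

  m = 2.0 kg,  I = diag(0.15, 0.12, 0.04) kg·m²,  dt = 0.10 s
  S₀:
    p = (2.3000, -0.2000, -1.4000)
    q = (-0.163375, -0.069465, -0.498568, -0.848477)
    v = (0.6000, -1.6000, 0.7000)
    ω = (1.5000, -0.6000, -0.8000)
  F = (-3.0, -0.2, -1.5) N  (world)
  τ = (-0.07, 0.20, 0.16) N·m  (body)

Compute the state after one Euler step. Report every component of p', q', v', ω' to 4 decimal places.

p' = p + v·dt = (2.3600, -0.3600, -1.3300)
v' = v + a·dt = (0.4500, -1.6100, 0.6250)
precession coupling ω×(Iω) = (-0.0384, -0.1320, 0.0270)
α = I⁻¹(τ − ω×Iω) = (-0.2107, 2.7667, 3.3250)
ω' = ω + α·dt = (1.4789, -0.3233, -0.4675)
q⊗(0,ω) = (-0.8737249, -0.3552943, -1.2302625, 0.9202310)
updated quaternion q' = (-0.2062, -0.0869, -0.5578, -0.7992)

p' = (2.3600, -0.3600, -1.3300)
q' = (-0.2062, -0.0869, -0.5578, -0.7992)
v' = (0.4500, -1.6100, 0.6250)
ω' = (1.4789, -0.3233, -0.4675)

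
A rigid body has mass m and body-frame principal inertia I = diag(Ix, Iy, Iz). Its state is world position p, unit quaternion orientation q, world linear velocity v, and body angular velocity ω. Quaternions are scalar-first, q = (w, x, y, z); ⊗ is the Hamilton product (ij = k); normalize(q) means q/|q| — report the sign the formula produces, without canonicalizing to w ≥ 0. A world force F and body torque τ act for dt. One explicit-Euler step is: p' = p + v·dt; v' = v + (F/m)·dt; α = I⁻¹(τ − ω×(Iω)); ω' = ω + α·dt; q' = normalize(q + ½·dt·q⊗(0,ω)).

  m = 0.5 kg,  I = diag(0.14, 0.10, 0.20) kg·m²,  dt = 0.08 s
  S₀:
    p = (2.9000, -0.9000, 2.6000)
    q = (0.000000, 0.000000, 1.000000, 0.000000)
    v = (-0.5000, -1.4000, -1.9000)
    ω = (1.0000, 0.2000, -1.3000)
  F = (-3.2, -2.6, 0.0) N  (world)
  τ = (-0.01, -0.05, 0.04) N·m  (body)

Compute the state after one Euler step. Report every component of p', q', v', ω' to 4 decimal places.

precession coupling ω×(Iω) = (-0.0260, 0.0780, -0.0080)
angular accel α = (0.1143, -1.2800, 0.2400)
new body rate ω' = (1.0091, 0.0976, -1.2808)
q⊗(0,ω) = (-0.2000000, -1.3000000, 0.0000000, -1.0000000)
q' = normalize(q + ½dt·q⊗(0,ω)) = (-0.0080, -0.0519, 0.9978, -0.0399)
linear accel F/m = (-6.4000, -5.2000, 0.0000)
p' = p + v·dt = (2.8600, -1.0120, 2.4480)
v + (F/m)dt = (-1.0120, -1.8160, -1.9000)

p' = (2.8600, -1.0120, 2.4480)
q' = (-0.0080, -0.0519, 0.9978, -0.0399)
v' = (-1.0120, -1.8160, -1.9000)
ω' = (1.0091, 0.0976, -1.2808)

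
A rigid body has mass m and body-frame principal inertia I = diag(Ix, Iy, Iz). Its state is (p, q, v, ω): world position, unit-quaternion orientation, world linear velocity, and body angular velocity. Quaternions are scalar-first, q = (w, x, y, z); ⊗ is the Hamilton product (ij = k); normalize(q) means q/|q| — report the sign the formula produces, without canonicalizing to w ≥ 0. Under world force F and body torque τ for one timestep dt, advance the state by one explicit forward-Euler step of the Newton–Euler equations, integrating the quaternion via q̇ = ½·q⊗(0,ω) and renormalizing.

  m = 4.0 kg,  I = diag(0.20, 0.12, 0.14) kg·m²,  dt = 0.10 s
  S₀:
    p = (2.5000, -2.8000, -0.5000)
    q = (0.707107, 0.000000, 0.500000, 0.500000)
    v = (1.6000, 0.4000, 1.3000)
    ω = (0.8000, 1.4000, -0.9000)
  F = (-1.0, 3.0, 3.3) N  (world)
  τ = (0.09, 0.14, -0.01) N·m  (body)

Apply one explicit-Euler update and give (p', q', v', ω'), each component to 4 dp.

new position p' = (2.6600, -2.7600, -0.3700)
v' = v + a·dt = (1.5750, 0.4750, 1.3825)
(τ − ω×Iω)/I = (0.5760, 1.5267, 0.5686)
new body rate ω' = (0.8576, 1.5527, -0.8431)
2q̇ = q⊗(0,ω) = (-0.2500000, -0.5843144, 1.3899498, -1.0363963)
updated quaternion q' = (0.6917, -0.0291, 0.5671, 0.4463)

p' = (2.6600, -2.7600, -0.3700)
q' = (0.6917, -0.0291, 0.5671, 0.4463)
v' = (1.5750, 0.4750, 1.3825)
ω' = (0.8576, 1.5527, -0.8431)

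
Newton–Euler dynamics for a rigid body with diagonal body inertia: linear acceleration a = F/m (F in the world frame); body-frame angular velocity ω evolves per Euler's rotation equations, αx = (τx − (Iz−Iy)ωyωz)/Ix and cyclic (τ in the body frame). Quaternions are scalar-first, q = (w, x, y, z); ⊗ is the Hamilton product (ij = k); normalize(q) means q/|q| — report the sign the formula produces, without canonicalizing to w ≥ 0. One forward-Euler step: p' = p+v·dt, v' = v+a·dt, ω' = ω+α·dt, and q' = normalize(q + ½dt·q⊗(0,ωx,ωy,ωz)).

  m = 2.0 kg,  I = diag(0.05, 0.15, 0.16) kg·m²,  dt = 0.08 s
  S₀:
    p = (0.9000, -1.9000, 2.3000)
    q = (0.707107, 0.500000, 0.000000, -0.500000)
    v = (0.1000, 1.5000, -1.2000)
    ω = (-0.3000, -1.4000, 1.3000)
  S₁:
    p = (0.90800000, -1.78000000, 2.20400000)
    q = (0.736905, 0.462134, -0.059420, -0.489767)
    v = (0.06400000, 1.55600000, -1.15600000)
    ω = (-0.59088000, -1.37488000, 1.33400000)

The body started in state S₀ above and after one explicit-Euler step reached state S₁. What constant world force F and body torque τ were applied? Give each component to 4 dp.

F = (-0.9000, 1.4000, 1.1000)
τ = (-0.2000, 0.0900, 0.1100)

ω₁ − ω₀ = (-0.29088000, 0.02512000, 0.03400000)
precession coupling = (-0.0182, 0.0429, 0.0420)
applied torque τ = (-0.2000, 0.0900, 0.1100)
v₁ − v₀ = (-0.03600000, 0.05600000, 0.04400000)
m·(v₁−v₀)/dt = (-0.9000, 1.4000, 1.1000)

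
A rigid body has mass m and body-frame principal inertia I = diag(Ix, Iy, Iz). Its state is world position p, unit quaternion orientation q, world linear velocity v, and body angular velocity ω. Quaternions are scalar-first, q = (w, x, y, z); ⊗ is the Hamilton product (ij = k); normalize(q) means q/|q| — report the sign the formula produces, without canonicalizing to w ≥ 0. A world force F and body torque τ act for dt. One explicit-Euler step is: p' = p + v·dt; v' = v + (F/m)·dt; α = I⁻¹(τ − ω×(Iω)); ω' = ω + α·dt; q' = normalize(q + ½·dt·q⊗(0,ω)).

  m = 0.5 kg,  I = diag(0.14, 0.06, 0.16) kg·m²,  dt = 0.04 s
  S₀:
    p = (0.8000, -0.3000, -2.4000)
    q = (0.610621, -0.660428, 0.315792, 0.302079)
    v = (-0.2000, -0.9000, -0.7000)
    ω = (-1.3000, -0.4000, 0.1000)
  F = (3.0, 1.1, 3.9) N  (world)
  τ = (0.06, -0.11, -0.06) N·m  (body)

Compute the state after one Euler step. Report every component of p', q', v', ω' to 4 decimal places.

p' = (0.7920, -0.3360, -2.4280)
q' = (0.5952, -0.6730, 0.3043, 0.3167)
v' = (0.0400, -0.8120, -0.3880)
ω' = (-1.2817, -0.4751, 0.0954)

linear accel F/m = (6.0000, 2.2000, 7.8000)
p + v·dt = (0.7920, -0.3360, -2.4280)
new velocity v' = (0.0400, -0.8120, -0.3880)
α = I⁻¹(τ − ω×Iω) = (0.4571, -1.8767, -0.1150)
new body rate ω' = (-1.2817, -0.4751, 0.0954)
Hamilton product q⊗(0,ω) = (-0.7624475, -0.6413965, -0.5709083, 0.7357629)
updated quaternion q' = (0.5952, -0.6730, 0.3043, 0.3167)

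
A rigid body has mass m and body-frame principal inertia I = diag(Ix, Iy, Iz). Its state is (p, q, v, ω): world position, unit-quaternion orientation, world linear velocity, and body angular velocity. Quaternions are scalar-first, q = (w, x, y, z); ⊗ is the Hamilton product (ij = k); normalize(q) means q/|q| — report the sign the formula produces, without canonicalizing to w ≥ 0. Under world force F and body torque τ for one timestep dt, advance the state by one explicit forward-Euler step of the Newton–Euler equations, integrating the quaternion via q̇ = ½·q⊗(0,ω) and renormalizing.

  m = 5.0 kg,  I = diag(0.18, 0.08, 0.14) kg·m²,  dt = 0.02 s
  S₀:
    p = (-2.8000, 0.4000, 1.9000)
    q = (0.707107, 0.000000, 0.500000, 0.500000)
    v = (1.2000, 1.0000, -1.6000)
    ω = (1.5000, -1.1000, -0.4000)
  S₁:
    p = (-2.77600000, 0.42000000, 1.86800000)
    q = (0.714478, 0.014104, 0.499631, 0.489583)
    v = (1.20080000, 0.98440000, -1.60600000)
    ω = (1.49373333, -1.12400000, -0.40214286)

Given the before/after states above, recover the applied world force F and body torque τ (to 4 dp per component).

Δv = v₁−v₀ = (0.00080000, -0.01560000, -0.00600000)
F = m·Δv/dt = (0.2000, -3.9000, -1.5000)
Δω = ω₁−ω₀ = (-0.00626667, -0.02400000, -0.00214286)
gyro term ω₀×Iω₀ = (0.0264, -0.0240, 0.1650)
I·α + gyro = (-0.0300, -0.1200, 0.1500)

F = (0.2000, -3.9000, -1.5000)
τ = (-0.0300, -0.1200, 0.1500)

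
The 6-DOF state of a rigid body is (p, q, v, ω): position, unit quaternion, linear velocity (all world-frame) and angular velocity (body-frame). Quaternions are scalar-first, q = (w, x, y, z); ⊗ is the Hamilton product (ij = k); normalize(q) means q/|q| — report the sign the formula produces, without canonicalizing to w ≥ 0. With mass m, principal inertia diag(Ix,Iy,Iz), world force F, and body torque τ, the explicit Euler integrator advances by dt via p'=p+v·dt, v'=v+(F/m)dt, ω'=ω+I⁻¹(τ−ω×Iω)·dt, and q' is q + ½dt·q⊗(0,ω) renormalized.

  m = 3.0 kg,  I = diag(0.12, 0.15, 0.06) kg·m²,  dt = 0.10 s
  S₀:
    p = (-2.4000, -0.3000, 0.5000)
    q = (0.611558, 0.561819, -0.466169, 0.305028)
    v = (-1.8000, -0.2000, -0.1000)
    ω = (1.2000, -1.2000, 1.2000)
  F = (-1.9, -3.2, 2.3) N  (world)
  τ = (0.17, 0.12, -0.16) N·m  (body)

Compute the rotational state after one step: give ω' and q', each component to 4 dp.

ω' = (1.2337, -1.1776, 1.0053)
q' = (0.5287, 0.5857, -0.5155, 0.3342)

angular accel α = (0.3367, 0.2240, -1.9467)
ω' = ω + α·dt = (1.2337, -1.1776, 1.0053)
2q̇ = q⊗(0,ω) = (-1.5996192, 0.5405004, -1.0420188, 0.6190896)
updated quaternion q' = (0.5287, 0.5857, -0.5155, 0.3342)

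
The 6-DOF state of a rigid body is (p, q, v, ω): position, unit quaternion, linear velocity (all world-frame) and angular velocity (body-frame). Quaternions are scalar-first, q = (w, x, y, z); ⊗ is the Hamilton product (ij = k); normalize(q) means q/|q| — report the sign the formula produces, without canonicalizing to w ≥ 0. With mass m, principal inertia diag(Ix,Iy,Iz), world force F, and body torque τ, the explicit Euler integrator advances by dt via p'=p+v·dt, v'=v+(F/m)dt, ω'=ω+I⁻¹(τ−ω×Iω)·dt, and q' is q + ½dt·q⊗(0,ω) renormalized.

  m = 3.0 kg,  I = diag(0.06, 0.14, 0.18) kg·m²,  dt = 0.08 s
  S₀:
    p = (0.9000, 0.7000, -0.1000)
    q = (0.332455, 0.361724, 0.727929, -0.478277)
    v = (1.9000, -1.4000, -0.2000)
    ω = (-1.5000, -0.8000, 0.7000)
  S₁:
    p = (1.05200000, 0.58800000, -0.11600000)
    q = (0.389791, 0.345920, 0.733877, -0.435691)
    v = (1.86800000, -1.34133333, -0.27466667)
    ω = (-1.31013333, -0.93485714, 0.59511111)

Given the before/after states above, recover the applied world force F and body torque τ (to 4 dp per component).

F = (-1.2000, 2.2000, -2.8000)
τ = (0.1200, -0.1100, -0.1400)

Δv = v₁−v₀ = (-0.03200000, 0.05866667, -0.07466667)
m·(v₁−v₀)/dt = (-1.2000, 2.2000, -2.8000)
rate change Δω = (0.18986667, -0.13485714, -0.10488889)
τ = I·(Δω/dt) + ω₀×(Iω₀) = (0.1200, -0.1100, -0.1400)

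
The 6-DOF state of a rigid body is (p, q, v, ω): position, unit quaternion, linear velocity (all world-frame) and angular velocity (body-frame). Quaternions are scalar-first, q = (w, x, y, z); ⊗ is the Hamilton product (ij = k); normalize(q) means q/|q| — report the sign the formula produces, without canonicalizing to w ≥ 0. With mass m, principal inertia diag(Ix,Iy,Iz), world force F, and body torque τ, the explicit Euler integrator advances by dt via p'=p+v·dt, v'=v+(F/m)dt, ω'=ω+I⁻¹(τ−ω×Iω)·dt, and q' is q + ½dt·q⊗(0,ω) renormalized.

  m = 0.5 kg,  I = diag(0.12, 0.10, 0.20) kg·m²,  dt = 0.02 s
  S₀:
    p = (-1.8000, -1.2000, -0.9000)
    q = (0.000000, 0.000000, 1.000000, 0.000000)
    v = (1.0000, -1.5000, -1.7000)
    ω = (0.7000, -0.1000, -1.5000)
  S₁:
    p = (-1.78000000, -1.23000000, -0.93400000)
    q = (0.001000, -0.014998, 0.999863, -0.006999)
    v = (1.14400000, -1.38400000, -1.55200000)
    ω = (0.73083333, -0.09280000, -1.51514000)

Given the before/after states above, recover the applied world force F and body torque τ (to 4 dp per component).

v₁ − v₀ = (0.14400000, 0.11600000, 0.14800000)
applied force F = (3.6000, 2.9000, 3.7000)
ω₁ − ω₀ = (0.03083333, 0.00720000, -0.01514000)
τ = I·(Δω/dt) + ω₀×(Iω₀) = (0.2000, 0.1200, -0.1500)

F = (3.6000, 2.9000, 3.7000)
τ = (0.2000, 0.1200, -0.1500)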